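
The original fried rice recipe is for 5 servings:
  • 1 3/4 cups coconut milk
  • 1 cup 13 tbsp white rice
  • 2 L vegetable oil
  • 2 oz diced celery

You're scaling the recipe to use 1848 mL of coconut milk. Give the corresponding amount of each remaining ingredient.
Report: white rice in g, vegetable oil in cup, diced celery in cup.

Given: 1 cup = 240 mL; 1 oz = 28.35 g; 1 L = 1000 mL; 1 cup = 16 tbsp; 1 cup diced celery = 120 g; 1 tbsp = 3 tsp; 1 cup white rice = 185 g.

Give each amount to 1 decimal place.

The original recipe has 420 mL of coconut milk, so the scaling factor is 1848 ÷ 420 = 22/5 = 4.4.
white rice: (1 cup + 13 tbsp = 1.8125 cup) × 22/5 × 185 g/cup ≈ 1475.4 g
vegetable oil: 2 L × 22/5 × 1000 mL/L ÷ 240 mL/cup ≈ 36.7 cup
diced celery: 2 oz × 22/5 × 28.35 g/oz ÷ 120 g/cup ≈ 2.1 cup

white rice: 1475.4 g; vegetable oil: 36.7 cup; diced celery: 2.1 cup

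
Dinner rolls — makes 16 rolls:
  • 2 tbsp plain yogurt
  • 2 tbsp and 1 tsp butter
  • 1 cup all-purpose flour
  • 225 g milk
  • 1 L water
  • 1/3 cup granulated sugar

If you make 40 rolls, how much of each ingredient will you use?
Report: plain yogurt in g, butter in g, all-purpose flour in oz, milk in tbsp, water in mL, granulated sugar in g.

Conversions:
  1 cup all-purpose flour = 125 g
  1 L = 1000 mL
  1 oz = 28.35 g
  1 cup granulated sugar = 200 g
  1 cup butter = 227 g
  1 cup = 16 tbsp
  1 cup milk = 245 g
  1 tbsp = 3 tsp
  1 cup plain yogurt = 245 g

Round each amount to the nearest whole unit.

plain yogurt: 77 g; butter: 83 g; all-purpose flour: 11 oz; milk: 37 tbsp; water: 2500 mL; granulated sugar: 167 g

Scaling factor: 40/16 = 5/2 = 2.5.
plain yogurt: 2 tbsp × 5/2 ÷ 16 tbsp/cup × 245 g/cup ≈ 77 g
butter: (2 tbsp + 1 tsp = 7/3 tbsp) × 5/2 ÷ 16 tbsp/cup × 227 g/cup ≈ 83 g
all-purpose flour: 1 cup × 5/2 × 125 g/cup ÷ 28.35 g/oz ≈ 11 oz
milk: 225 g × 5/2 ÷ 245 g/cup × 16 tbsp/cup ≈ 37 tbsp
water: 1 L × 5/2 × 1000 mL/L = 2500 mL
granulated sugar: 1/3 cup × 5/2 × 200 g/cup ≈ 167 g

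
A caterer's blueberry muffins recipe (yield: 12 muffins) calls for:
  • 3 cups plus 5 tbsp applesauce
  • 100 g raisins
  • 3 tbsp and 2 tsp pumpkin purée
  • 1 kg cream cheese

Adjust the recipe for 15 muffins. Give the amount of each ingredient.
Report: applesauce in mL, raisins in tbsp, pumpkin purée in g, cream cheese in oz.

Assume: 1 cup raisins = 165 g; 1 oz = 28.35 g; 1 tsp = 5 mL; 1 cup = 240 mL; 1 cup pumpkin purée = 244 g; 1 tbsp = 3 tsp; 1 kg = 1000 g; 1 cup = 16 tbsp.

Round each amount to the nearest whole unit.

applesauce: 994 mL; raisins: 12 tbsp; pumpkin purée: 70 g; cream cheese: 44 oz

Scaling factor: 15/12 = 5/4 = 1.25.
applesauce: (3 cup + 5 tbsp = 3.3125 cup) × 5/4 × 240 mL/cup ≈ 994 mL
raisins: 100 g × 5/4 ÷ 165 g/cup × 16 tbsp/cup ≈ 12 tbsp
pumpkin purée: (3 tbsp + 2 tsp = 11/3 tbsp) × 5/4 ÷ 16 tbsp/cup × 244 g/cup ≈ 70 g
cream cheese: 1 kg × 5/4 × 1000 g/kg ÷ 28.35 g/oz ≈ 44 oz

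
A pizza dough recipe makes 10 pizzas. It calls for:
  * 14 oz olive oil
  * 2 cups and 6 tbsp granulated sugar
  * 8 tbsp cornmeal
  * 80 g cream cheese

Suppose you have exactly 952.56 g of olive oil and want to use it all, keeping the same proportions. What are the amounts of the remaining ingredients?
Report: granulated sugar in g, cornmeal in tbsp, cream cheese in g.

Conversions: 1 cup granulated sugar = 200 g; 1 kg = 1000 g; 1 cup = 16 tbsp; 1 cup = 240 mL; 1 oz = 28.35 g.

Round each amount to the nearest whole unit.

granulated sugar: 1140 g; cornmeal: 19 tbsp; cream cheese: 192 g

The original recipe has 396.9 g of olive oil, so the scaling factor is 952.56 ÷ 396.9 = 12/5 = 2.4.
granulated sugar: (2 cup + 6 tbsp = 2.375 cup) × 12/5 × 200 g/cup = 1140 g
cornmeal: 8 tbsp × 12/5 ≈ 19 tbsp
cream cheese: 80 g × 12/5 = 192 g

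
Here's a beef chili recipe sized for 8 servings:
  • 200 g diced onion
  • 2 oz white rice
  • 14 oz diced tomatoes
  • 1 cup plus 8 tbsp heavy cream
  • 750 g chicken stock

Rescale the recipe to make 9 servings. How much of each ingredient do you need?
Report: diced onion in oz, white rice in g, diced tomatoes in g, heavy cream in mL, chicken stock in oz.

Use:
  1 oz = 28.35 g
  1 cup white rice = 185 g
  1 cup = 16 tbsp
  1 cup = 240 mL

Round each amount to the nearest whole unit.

diced onion: 8 oz; white rice: 64 g; diced tomatoes: 447 g; heavy cream: 405 mL; chicken stock: 30 oz

Scaling factor: 9/8 = 1.125.
diced onion: 200 g × 9/8 ÷ 28.35 g/oz ≈ 8 oz
white rice: 2 oz × 9/8 × 28.35 g/oz ≈ 64 g
diced tomatoes: 14 oz × 9/8 × 28.35 g/oz ≈ 447 g
heavy cream: (1 cup + 8 tbsp = 1.5 cup) × 9/8 × 240 mL/cup = 405 mL
chicken stock: 750 g × 9/8 ÷ 28.35 g/oz ≈ 30 oz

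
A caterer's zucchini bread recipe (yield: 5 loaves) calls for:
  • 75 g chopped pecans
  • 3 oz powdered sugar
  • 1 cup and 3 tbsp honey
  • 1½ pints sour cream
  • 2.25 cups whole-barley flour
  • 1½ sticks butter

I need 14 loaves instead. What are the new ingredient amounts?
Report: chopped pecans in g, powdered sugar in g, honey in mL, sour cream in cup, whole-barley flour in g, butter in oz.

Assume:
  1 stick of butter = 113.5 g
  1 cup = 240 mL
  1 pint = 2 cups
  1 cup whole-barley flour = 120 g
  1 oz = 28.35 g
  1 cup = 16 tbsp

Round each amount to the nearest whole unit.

Scaling factor: 14/5 = 2.8.
chopped pecans: 75 g × 14/5 = 210 g
powdered sugar: 3 oz × 14/5 × 28.35 g/oz ≈ 238 g
honey: (1 cup + 3 tbsp = 1.1875 cup) × 14/5 × 240 mL/cup = 798 mL
sour cream: 1.5 pint × 14/5 × 2 cup/pint ≈ 8 cup
whole-barley flour: 2.25 cup × 14/5 × 120 g/cup = 756 g
butter: 1.5 stick × 14/5 × 113.5 g/stick ÷ 28.35 g/oz ≈ 17 oz

chopped pecans: 210 g; powdered sugar: 238 g; honey: 798 mL; sour cream: 8 cup; whole-barley flour: 756 g; butter: 17 oz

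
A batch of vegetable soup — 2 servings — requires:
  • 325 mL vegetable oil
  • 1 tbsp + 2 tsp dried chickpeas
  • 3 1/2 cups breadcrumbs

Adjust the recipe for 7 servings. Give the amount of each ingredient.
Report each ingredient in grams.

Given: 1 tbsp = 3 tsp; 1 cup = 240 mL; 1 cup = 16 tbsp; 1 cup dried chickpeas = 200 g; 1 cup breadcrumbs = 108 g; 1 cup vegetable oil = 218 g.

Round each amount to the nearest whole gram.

vegetable oil: 1033 g; dried chickpeas: 73 g; breadcrumbs: 1323 g

Scaling factor: 7/2 = 3.5.
vegetable oil: 325 mL × 7/2 ÷ 240 mL/cup × 218 g/cup ≈ 1033 g
dried chickpeas: (1 tbsp + 2 tsp = 5/3 tbsp) × 7/2 ÷ 16 tbsp/cup × 200 g/cup ≈ 73 g
breadcrumbs: 3.5 cup × 7/2 × 108 g/cup = 1323 g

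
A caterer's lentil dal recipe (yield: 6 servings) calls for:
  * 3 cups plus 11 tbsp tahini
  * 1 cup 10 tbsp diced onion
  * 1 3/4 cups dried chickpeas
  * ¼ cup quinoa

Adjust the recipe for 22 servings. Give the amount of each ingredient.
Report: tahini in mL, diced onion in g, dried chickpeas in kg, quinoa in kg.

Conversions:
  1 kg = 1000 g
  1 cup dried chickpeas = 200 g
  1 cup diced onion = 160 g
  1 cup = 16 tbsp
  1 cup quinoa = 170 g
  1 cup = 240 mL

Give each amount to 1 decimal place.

tahini: 3245.0 mL; diced onion: 953.3 g; dried chickpeas: 1.3 kg; quinoa: 0.2 kg

Scaling factor: 22/6 = 11/3.
tahini: (3 cup + 11 tbsp = 3.6875 cup) × 11/3 × 240 mL/cup = 3245.0 mL
diced onion: (1 cup + 10 tbsp = 1.625 cup) × 11/3 × 160 g/cup ≈ 953.3 g
dried chickpeas: 1.75 cup × 11/3 × 200 g/cup ÷ 1000 g/kg ≈ 1.3 kg
quinoa: 0.25 cup × 11/3 × 170 g/cup ÷ 1000 g/kg ≈ 0.2 kg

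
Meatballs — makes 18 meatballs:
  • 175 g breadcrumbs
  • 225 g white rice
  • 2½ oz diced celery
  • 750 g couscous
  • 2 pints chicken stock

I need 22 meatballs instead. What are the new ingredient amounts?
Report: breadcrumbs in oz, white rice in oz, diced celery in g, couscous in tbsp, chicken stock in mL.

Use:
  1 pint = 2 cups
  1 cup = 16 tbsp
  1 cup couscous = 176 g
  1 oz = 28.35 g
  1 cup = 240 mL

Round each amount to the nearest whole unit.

Scaling factor: 22/18 = 11/9.
breadcrumbs: 175 g × 11/9 ÷ 28.35 g/oz ≈ 8 oz
white rice: 225 g × 11/9 ÷ 28.35 g/oz ≈ 10 oz
diced celery: 2.5 oz × 11/9 × 28.35 g/oz ≈ 87 g
couscous: 750 g × 11/9 ÷ 176 g/cup × 16 tbsp/cup ≈ 83 tbsp
chicken stock: 2 pint × 11/9 × 2 cup/pint × 240 mL/cup ≈ 1173 mL

breadcrumbs: 8 oz; white rice: 10 oz; diced celery: 87 g; couscous: 83 tbsp; chicken stock: 1173 mL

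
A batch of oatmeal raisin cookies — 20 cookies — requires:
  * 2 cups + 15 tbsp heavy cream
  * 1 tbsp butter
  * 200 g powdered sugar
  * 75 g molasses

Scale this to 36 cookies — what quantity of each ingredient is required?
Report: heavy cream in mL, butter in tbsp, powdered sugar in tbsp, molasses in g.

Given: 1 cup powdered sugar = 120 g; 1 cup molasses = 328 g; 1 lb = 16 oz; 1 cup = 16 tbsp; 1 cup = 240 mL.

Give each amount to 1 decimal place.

Scaling factor: 36/20 = 9/5 = 1.8.
heavy cream: (2 cup + 15 tbsp = 2.9375 cup) × 9/5 × 240 mL/cup = 1269.0 mL
butter: 1 tbsp × 9/5 = 1.8 tbsp
powdered sugar: 200 g × 9/5 ÷ 120 g/cup × 16 tbsp/cup = 48.0 tbsp
molasses: 75 g × 9/5 = 135.0 g

heavy cream: 1269.0 mL; butter: 1.8 tbsp; powdered sugar: 48.0 tbsp; molasses: 135.0 g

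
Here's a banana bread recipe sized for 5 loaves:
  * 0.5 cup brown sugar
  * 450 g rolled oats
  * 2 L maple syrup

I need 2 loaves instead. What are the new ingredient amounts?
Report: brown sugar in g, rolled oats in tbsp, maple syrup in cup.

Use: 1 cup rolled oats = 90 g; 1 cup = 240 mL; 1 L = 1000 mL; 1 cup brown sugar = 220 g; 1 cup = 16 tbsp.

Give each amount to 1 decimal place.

brown sugar: 44.0 g; rolled oats: 32.0 tbsp; maple syrup: 3.3 cup

Scaling factor: 2/5 = 0.4.
brown sugar: 0.5 cup × 2/5 × 220 g/cup = 44.0 g
rolled oats: 450 g × 2/5 ÷ 90 g/cup × 16 tbsp/cup = 32.0 tbsp
maple syrup: 2 L × 2/5 × 1000 mL/L ÷ 240 mL/cup ≈ 3.3 cup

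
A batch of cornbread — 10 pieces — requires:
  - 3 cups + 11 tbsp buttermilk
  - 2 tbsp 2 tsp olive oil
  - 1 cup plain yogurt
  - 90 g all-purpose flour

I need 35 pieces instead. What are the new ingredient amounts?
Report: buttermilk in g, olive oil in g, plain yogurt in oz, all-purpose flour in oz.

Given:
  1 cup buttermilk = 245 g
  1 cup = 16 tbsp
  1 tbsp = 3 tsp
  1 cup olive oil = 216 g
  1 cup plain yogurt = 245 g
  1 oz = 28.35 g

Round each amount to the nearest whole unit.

buttermilk: 3162 g; olive oil: 126 g; plain yogurt: 30 oz; all-purpose flour: 11 oz

Scaling factor: 35/10 = 7/2 = 3.5.
buttermilk: (3 cup + 11 tbsp = 3.6875 cup) × 7/2 × 245 g/cup ≈ 3162 g
olive oil: (2 tbsp + 2 tsp = 8/3 tbsp) × 7/2 ÷ 16 tbsp/cup × 216 g/cup = 126 g
plain yogurt: 1 cup × 7/2 × 245 g/cup ÷ 28.35 g/oz ≈ 30 oz
all-purpose flour: 90 g × 7/2 ÷ 28.35 g/oz ≈ 11 oz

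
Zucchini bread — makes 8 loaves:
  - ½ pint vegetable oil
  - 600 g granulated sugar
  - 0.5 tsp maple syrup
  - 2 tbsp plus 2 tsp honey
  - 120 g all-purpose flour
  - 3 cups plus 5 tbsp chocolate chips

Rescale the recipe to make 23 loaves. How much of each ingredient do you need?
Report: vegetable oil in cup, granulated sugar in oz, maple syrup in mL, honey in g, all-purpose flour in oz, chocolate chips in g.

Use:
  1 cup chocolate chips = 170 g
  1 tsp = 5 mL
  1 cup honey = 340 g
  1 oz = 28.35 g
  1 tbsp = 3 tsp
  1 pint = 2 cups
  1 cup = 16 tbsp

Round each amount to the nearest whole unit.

Scaling factor: 23/8 = 2.875.
vegetable oil: 0.5 pint × 23/8 × 2 cup/pint ≈ 3 cup
granulated sugar: 600 g × 23/8 ÷ 28.35 g/oz ≈ 61 oz
maple syrup: 0.5 tsp × 23/8 × 5 mL/tsp ≈ 7 mL
honey: (2 tbsp + 2 tsp = 8/3 tbsp) × 23/8 ÷ 16 tbsp/cup × 340 g/cup ≈ 163 g
all-purpose flour: 120 g × 23/8 ÷ 28.35 g/oz ≈ 12 oz
chocolate chips: (3 cup + 5 tbsp = 3.3125 cup) × 23/8 × 170 g/cup ≈ 1619 g

vegetable oil: 3 cup; granulated sugar: 61 oz; maple syrup: 7 mL; honey: 163 g; all-purpose flour: 12 oz; chocolate chips: 1619 g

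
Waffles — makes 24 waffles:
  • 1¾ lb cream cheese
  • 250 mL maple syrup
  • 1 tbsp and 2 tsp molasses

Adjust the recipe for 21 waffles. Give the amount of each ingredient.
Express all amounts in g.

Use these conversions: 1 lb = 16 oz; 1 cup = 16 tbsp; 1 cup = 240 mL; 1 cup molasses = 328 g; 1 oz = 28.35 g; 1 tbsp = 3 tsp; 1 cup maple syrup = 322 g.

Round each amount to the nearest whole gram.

Scaling factor: 21/24 = 7/8 = 0.875.
cream cheese: 1.75 lb × 7/8 × 16 oz/lb × 28.35 g/oz ≈ 695 g
maple syrup: 250 mL × 7/8 ÷ 240 mL/cup × 322 g/cup ≈ 293 g
molasses: (1 tbsp + 2 tsp = 5/3 tbsp) × 7/8 ÷ 16 tbsp/cup × 328 g/cup ≈ 30 g

cream cheese: 695 g; maple syrup: 293 g; molasses: 30 g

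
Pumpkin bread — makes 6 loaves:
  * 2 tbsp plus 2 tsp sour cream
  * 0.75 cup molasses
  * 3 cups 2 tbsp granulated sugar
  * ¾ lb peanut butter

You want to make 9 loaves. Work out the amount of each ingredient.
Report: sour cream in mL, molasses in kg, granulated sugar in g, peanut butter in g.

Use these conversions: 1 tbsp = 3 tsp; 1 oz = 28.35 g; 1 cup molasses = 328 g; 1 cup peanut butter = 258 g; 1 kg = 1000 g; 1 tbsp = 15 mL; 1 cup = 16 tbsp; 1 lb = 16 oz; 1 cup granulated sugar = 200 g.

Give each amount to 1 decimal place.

sour cream: 60.0 mL; molasses: 0.4 kg; granulated sugar: 937.5 g; peanut butter: 510.3 g

Scaling factor: 9/6 = 3/2 = 1.5.
sour cream: (2 tbsp + 2 tsp = 8/3 tbsp) × 3/2 × 15 mL/tbsp = 60.0 mL
molasses: 0.75 cup × 3/2 × 328 g/cup ÷ 1000 g/kg ≈ 0.4 kg
granulated sugar: (3 cup + 2 tbsp = 3.125 cup) × 3/2 × 200 g/cup = 937.5 g
peanut butter: 0.75 lb × 3/2 × 16 oz/lb × 28.35 g/oz = 510.3 g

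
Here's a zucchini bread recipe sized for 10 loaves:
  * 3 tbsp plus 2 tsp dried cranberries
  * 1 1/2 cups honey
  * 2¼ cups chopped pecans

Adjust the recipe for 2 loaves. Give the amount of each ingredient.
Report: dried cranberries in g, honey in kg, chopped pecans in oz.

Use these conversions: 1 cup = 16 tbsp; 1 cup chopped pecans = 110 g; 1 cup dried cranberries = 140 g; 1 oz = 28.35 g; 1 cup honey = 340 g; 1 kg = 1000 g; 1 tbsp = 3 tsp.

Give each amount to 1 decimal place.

dried cranberries: 6.4 g; honey: 0.1 kg; chopped pecans: 1.7 oz

Scaling factor: 2/10 = 1/5 = 0.2.
dried cranberries: (3 tbsp + 2 tsp = 11/3 tbsp) × 1/5 ÷ 16 tbsp/cup × 140 g/cup ≈ 6.4 g
honey: 1.5 cup × 1/5 × 340 g/cup ÷ 1000 g/kg ≈ 0.1 kg
chopped pecans: 2.25 cup × 1/5 × 110 g/cup ÷ 28.35 g/oz ≈ 1.7 oz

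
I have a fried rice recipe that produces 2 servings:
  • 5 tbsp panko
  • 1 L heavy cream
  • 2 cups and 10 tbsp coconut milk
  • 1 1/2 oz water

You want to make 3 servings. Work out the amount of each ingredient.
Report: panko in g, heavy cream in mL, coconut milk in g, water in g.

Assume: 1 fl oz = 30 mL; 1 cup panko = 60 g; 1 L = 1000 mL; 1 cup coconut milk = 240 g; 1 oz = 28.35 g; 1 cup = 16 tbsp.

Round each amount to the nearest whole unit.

panko: 28 g; heavy cream: 1500 mL; coconut milk: 945 g; water: 64 g

Scaling factor: 3/2 = 1.5.
panko: 5 tbsp × 3/2 ÷ 16 tbsp/cup × 60 g/cup ≈ 28 g
heavy cream: 1 L × 3/2 × 1000 mL/L = 1500 mL
coconut milk: (2 cup + 10 tbsp = 2.625 cup) × 3/2 × 240 g/cup = 945 g
water: 1.5 oz × 3/2 × 28.35 g/oz ≈ 64 g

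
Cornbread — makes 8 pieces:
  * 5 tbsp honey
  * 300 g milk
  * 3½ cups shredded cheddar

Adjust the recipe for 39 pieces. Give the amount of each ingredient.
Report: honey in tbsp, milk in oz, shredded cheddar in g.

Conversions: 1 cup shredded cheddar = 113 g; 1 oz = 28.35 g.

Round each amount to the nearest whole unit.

honey: 24 tbsp; milk: 52 oz; shredded cheddar: 1928 g

Scaling factor: 39/8 = 4.875.
honey: 5 tbsp × 39/8 ≈ 24 tbsp
milk: 300 g × 39/8 ÷ 28.35 g/oz ≈ 52 oz
shredded cheddar: 3.5 cup × 39/8 × 113 g/cup ≈ 1928 g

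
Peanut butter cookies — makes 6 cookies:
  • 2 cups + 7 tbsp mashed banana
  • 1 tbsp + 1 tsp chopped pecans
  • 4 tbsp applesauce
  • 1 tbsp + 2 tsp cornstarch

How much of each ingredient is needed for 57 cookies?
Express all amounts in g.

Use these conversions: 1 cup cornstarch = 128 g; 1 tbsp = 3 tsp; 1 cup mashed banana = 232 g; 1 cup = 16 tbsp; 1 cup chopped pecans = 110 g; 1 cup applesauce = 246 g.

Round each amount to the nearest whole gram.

Scaling factor: 57/6 = 19/2 = 9.5.
mashed banana: (2 cup + 7 tbsp = 2.4375 cup) × 19/2 × 232 g/cup ≈ 5372 g
chopped pecans: (1 tbsp + 1 tsp = 4/3 tbsp) × 19/2 ÷ 16 tbsp/cup × 110 g/cup ≈ 87 g
applesauce: 4 tbsp × 19/2 ÷ 16 tbsp/cup × 246 g/cup ≈ 584 g
cornstarch: (1 tbsp + 2 tsp = 5/3 tbsp) × 19/2 ÷ 16 tbsp/cup × 128 g/cup ≈ 127 g

mashed banana: 5372 g; chopped pecans: 87 g; applesauce: 584 g; cornstarch: 127 g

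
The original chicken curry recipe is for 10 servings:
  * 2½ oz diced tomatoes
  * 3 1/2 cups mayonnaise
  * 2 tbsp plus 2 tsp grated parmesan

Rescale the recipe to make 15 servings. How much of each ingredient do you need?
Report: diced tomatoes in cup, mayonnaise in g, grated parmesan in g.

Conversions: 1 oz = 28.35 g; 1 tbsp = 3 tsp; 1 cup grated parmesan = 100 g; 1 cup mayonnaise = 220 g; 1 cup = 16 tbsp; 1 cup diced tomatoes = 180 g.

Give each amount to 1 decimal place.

Scaling factor: 15/10 = 3/2 = 1.5.
diced tomatoes: 2.5 oz × 3/2 × 28.35 g/oz ÷ 180 g/cup ≈ 0.6 cup
mayonnaise: 3.5 cup × 3/2 × 220 g/cup = 1155.0 g
grated parmesan: (2 tbsp + 2 tsp = 8/3 tbsp) × 3/2 ÷ 16 tbsp/cup × 100 g/cup = 25.0 g

diced tomatoes: 0.6 cup; mayonnaise: 1155.0 g; grated parmesan: 25.0 g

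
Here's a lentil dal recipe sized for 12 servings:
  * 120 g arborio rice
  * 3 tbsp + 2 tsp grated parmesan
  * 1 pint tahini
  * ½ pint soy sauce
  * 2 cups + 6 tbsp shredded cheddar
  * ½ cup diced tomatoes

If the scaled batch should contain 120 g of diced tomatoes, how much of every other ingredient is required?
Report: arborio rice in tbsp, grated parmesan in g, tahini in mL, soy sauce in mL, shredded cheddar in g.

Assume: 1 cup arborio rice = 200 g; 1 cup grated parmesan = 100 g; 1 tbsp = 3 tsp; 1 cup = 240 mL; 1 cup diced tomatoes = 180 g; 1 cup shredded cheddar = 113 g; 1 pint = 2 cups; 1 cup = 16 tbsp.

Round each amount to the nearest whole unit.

The original recipe has 90 g of diced tomatoes, so the scaling factor is 120 ÷ 90 = 4/3.
arborio rice: 120 g × 4/3 ÷ 200 g/cup × 16 tbsp/cup ≈ 13 tbsp
grated parmesan: (3 tbsp + 2 tsp = 11/3 tbsp) × 4/3 ÷ 16 tbsp/cup × 100 g/cup ≈ 31 g
tahini: 1 pint × 4/3 × 2 cup/pint × 240 mL/cup = 640 mL
soy sauce: 0.5 pint × 4/3 × 2 cup/pint × 240 mL/cup = 320 mL
shredded cheddar: (2 cup + 6 tbsp = 2.375 cup) × 4/3 × 113 g/cup ≈ 358 g

arborio rice: 13 tbsp; grated parmesan: 31 g; tahini: 640 mL; soy sauce: 320 mL; shredded cheddar: 358 g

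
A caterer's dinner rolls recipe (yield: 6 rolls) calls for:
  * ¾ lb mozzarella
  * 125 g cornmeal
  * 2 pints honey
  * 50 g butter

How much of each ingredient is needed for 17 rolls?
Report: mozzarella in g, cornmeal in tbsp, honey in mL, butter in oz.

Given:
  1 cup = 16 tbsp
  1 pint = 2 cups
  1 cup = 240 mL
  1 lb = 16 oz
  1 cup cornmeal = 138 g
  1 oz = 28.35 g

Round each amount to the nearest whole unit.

mozzarella: 964 g; cornmeal: 41 tbsp; honey: 2720 mL; butter: 5 oz

Scaling factor: 17/6.
mozzarella: 0.75 lb × 17/6 × 16 oz/lb × 28.35 g/oz ≈ 964 g
cornmeal: 125 g × 17/6 ÷ 138 g/cup × 16 tbsp/cup ≈ 41 tbsp
honey: 2 pint × 17/6 × 2 cup/pint × 240 mL/cup = 2720 mL
butter: 50 g × 17/6 ÷ 28.35 g/oz ≈ 5 oz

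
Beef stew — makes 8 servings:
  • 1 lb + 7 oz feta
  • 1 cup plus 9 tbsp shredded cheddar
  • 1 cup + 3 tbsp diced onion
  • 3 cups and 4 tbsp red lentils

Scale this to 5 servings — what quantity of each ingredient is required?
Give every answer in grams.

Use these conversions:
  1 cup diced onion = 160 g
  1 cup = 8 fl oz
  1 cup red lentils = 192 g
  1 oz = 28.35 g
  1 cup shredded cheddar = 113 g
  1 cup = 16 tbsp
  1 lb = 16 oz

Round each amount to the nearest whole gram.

Scaling factor: 5/8 = 0.625.
feta: (1 lb + 7 oz = 1.4375 lb) × 5/8 × 16 oz/lb × 28.35 g/oz ≈ 408 g
shredded cheddar: (1 cup + 9 tbsp = 1.5625 cup) × 5/8 × 113 g/cup ≈ 110 g
diced onion: (1 cup + 3 tbsp = 1.1875 cup) × 5/8 × 160 g/cup ≈ 119 g
red lentils: (3 cup + 4 tbsp = 3.25 cup) × 5/8 × 192 g/cup = 390 g

feta: 408 g; shredded cheddar: 110 g; diced onion: 119 g; red lentils: 390 g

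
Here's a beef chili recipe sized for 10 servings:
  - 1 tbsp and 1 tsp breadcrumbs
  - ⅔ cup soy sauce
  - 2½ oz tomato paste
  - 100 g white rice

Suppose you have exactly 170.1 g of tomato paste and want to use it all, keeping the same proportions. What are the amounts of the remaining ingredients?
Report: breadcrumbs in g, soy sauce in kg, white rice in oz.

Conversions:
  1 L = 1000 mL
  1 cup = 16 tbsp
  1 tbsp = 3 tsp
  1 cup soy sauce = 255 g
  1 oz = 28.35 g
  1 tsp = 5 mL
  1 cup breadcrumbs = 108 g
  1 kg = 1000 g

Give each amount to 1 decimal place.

breadcrumbs: 21.6 g; soy sauce: 0.4 kg; white rice: 8.5 oz

The original recipe has 70.875 g of tomato paste, so the scaling factor is 170.1 ÷ 70.875 = 12/5 = 2.4.
breadcrumbs: (1 tbsp + 1 tsp = 4/3 tbsp) × 12/5 ÷ 16 tbsp/cup × 108 g/cup = 21.6 g
soy sauce: 2/3 cup × 12/5 × 255 g/cup ÷ 1000 g/kg ≈ 0.4 kg
white rice: 100 g × 12/5 ÷ 28.35 g/oz ≈ 8.5 oz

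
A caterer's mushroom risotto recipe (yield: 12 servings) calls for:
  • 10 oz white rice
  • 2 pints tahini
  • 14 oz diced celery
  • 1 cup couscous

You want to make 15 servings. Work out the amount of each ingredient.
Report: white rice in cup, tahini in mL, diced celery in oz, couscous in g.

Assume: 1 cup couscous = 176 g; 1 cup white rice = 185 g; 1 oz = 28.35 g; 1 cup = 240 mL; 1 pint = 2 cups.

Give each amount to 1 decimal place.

Scaling factor: 15/12 = 5/4 = 1.25.
white rice: 10 oz × 5/4 × 28.35 g/oz ÷ 185 g/cup ≈ 1.9 cup
tahini: 2 pint × 5/4 × 2 cup/pint × 240 mL/cup = 1200.0 mL
diced celery: 14 oz × 5/4 = 17.5 oz
couscous: 1 cup × 5/4 × 176 g/cup = 220.0 g

white rice: 1.9 cup; tahini: 1200.0 mL; diced celery: 17.5 oz; couscous: 220.0 g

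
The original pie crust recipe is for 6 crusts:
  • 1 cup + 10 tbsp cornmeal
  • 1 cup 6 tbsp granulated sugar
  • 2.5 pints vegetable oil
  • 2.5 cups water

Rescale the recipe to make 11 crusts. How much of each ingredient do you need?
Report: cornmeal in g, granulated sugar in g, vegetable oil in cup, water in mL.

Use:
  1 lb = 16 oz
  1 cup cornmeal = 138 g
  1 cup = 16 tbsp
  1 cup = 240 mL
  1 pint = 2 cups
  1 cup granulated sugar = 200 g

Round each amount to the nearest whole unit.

cornmeal: 411 g; granulated sugar: 504 g; vegetable oil: 9 cup; water: 1100 mL

Scaling factor: 11/6.
cornmeal: (1 cup + 10 tbsp = 1.625 cup) × 11/6 × 138 g/cup ≈ 411 g
granulated sugar: (1 cup + 6 tbsp = 1.375 cup) × 11/6 × 200 g/cup ≈ 504 g
vegetable oil: 2.5 pint × 11/6 × 2 cup/pint ≈ 9 cup
water: 2.5 cup × 11/6 × 240 mL/cup = 1100 mL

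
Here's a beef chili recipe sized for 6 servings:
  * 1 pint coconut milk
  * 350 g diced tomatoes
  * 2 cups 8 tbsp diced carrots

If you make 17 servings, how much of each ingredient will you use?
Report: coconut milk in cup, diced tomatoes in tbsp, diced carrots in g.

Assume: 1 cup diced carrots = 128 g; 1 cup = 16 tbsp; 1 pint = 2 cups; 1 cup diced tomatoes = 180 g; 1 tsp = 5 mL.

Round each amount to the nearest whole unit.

Scaling factor: 17/6.
coconut milk: 1 pint × 17/6 × 2 cup/pint ≈ 6 cup
diced tomatoes: 350 g × 17/6 ÷ 180 g/cup × 16 tbsp/cup ≈ 88 tbsp
diced carrots: (2 cup + 8 tbsp = 2.5 cup) × 17/6 × 128 g/cup ≈ 907 g

coconut milk: 6 cup; diced tomatoes: 88 tbsp; diced carrots: 907 g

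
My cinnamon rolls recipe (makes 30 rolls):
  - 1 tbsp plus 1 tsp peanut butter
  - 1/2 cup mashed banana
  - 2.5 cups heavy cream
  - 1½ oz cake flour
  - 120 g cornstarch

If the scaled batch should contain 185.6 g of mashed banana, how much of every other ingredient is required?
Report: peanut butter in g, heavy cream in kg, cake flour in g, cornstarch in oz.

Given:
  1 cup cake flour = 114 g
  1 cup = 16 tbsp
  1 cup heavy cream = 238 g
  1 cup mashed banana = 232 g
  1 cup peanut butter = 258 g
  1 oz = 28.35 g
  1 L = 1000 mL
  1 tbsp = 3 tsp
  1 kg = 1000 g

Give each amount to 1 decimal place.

peanut butter: 34.4 g; heavy cream: 1.0 kg; cake flour: 68.0 g; cornstarch: 6.8 oz

The original recipe has 116 g of mashed banana, so the scaling factor is 185.6 ÷ 116 = 8/5 = 1.6.
peanut butter: (1 tbsp + 1 tsp = 4/3 tbsp) × 8/5 ÷ 16 tbsp/cup × 258 g/cup = 34.4 g
heavy cream: 2.5 cup × 8/5 × 238 g/cup ÷ 1000 g/kg ≈ 1.0 kg
cake flour: 1.5 oz × 8/5 × 28.35 g/oz ≈ 68.0 g
cornstarch: 120 g × 8/5 ÷ 28.35 g/oz ≈ 6.8 oz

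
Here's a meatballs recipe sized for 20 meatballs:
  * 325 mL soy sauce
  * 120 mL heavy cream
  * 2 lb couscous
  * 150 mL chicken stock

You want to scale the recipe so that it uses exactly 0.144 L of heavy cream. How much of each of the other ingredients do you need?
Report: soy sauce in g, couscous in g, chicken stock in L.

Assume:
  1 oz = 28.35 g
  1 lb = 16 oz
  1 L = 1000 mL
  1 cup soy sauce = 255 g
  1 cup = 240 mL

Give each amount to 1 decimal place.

The original recipe has 0.12 L of heavy cream, so the scaling factor is 0.144 ÷ 0.12 = 6/5 = 1.2.
soy sauce: 325 mL × 6/5 ÷ 240 mL/cup × 255 g/cup ≈ 414.4 g
couscous: 2 lb × 6/5 × 16 oz/lb × 28.35 g/oz ≈ 1088.6 g
chicken stock: 150 mL × 6/5 ÷ 1000 mL/L ≈ 0.2 L

soy sauce: 414.4 g; couscous: 1088.6 g; chicken stock: 0.2 L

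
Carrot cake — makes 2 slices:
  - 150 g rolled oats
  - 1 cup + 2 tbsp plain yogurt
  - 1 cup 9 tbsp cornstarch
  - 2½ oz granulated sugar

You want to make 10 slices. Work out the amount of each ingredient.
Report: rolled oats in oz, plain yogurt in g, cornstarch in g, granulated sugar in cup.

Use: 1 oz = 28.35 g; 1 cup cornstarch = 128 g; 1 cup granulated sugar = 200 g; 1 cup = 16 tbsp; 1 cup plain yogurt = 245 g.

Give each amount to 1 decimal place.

rolled oats: 26.5 oz; plain yogurt: 1378.1 g; cornstarch: 1000.0 g; granulated sugar: 1.8 cup

Scaling factor: 10/2 = 5.
rolled oats: 150 g × 5 ÷ 28.35 g/oz ≈ 26.5 oz
plain yogurt: (1 cup + 2 tbsp = 1.125 cup) × 5 × 245 g/cup ≈ 1378.1 g
cornstarch: (1 cup + 9 tbsp = 1.5625 cup) × 5 × 128 g/cup = 1000.0 g
granulated sugar: 2.5 oz × 5 × 28.35 g/oz ÷ 200 g/cup ≈ 1.8 cup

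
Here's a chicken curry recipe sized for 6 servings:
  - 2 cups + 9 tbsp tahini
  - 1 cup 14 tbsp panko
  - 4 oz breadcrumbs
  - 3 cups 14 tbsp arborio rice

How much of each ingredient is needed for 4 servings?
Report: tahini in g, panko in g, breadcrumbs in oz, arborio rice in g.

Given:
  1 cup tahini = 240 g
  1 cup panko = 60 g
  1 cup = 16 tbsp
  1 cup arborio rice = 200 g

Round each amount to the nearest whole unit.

tahini: 410 g; panko: 75 g; breadcrumbs: 3 oz; arborio rice: 517 g

Scaling factor: 4/6 = 2/3.
tahini: (2 cup + 9 tbsp = 2.5625 cup) × 2/3 × 240 g/cup = 410 g
panko: (1 cup + 14 tbsp = 1.875 cup) × 2/3 × 60 g/cup = 75 g
breadcrumbs: 4 oz × 2/3 ≈ 3 oz
arborio rice: (3 cup + 14 tbsp = 3.875 cup) × 2/3 × 200 g/cup ≈ 517 g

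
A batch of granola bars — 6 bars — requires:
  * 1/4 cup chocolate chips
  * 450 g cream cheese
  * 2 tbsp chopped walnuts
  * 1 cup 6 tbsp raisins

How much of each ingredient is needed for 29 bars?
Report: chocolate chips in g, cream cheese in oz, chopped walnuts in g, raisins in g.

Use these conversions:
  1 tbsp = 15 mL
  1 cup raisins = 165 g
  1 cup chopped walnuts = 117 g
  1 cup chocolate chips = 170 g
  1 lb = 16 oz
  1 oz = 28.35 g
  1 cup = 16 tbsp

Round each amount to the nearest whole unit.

Scaling factor: 29/6.
chocolate chips: 0.25 cup × 29/6 × 170 g/cup ≈ 205 g
cream cheese: 450 g × 29/6 ÷ 28.35 g/oz ≈ 77 oz
chopped walnuts: 2 tbsp × 29/6 ÷ 16 tbsp/cup × 117 g/cup ≈ 71 g
raisins: (1 cup + 6 tbsp = 1.375 cup) × 29/6 × 165 g/cup ≈ 1097 g

chocolate chips: 205 g; cream cheese: 77 oz; chopped walnuts: 71 g; raisins: 1097 g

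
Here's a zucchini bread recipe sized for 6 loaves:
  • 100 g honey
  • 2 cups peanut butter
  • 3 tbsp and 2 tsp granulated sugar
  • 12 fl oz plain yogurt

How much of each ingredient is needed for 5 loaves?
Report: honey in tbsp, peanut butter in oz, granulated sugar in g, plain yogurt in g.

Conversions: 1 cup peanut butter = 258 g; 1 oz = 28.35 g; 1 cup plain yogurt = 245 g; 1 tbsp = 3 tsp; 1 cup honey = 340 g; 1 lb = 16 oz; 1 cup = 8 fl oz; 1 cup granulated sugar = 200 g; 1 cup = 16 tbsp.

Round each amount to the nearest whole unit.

honey: 4 tbsp; peanut butter: 15 oz; granulated sugar: 38 g; plain yogurt: 306 g

Scaling factor: 5/6.
honey: 100 g × 5/6 ÷ 340 g/cup × 16 tbsp/cup ≈ 4 tbsp
peanut butter: 2 cup × 5/6 × 258 g/cup ÷ 28.35 g/oz ≈ 15 oz
granulated sugar: (3 tbsp + 2 tsp = 11/3 tbsp) × 5/6 ÷ 16 tbsp/cup × 200 g/cup ≈ 38 g
plain yogurt: 12 fl oz × 5/6 ÷ 8 fl oz/cup × 245 g/cup ≈ 306 g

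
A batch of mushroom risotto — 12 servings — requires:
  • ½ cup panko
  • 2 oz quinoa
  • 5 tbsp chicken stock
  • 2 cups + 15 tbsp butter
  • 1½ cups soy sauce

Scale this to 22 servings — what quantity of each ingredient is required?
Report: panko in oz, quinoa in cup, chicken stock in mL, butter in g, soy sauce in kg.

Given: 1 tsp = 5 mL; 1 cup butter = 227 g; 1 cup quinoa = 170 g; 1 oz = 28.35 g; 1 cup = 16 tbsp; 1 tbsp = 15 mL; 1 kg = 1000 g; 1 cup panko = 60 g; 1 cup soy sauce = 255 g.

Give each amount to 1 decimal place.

Scaling factor: 22/12 = 11/6.
panko: 0.5 cup × 11/6 × 60 g/cup ÷ 28.35 g/oz ≈ 1.9 oz
quinoa: 2 oz × 11/6 × 28.35 g/oz ÷ 170 g/cup ≈ 0.6 cup
chicken stock: 5 tbsp × 11/6 × 15 mL/tbsp = 137.5 mL
butter: (2 cup + 15 tbsp = 2.9375 cup) × 11/6 × 227 g/cup ≈ 1222.5 g
soy sauce: 1.5 cup × 11/6 × 255 g/cup ÷ 1000 g/kg ≈ 0.7 kg

panko: 1.9 oz; quinoa: 0.6 cup; chicken stock: 137.5 mL; butter: 1222.5 g; soy sauce: 0.7 kg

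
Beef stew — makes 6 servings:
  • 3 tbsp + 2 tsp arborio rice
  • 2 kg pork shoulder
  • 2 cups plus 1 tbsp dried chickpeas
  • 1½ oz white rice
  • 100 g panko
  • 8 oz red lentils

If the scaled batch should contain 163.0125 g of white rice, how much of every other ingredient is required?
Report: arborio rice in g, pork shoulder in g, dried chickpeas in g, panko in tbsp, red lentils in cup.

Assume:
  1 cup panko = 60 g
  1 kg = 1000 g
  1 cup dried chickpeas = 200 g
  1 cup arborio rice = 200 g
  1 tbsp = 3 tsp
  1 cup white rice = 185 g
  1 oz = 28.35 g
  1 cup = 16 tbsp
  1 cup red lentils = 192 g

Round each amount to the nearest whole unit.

arborio rice: 176 g; pork shoulder: 7667 g; dried chickpeas: 1581 g; panko: 102 tbsp; red lentils: 5 cup

The original recipe has 42.525 g of white rice, so the scaling factor is 163.0125 ÷ 42.525 = 23/6.
arborio rice: (3 tbsp + 2 tsp = 11/3 tbsp) × 23/6 ÷ 16 tbsp/cup × 200 g/cup ≈ 176 g
pork shoulder: 2 kg × 23/6 × 1000 g/kg ≈ 7667 g
dried chickpeas: (2 cup + 1 tbsp = 2.0625 cup) × 23/6 × 200 g/cup ≈ 1581 g
panko: 100 g × 23/6 ÷ 60 g/cup × 16 tbsp/cup ≈ 102 tbsp
red lentils: 8 oz × 23/6 × 28.35 g/oz ÷ 192 g/cup ≈ 5 cup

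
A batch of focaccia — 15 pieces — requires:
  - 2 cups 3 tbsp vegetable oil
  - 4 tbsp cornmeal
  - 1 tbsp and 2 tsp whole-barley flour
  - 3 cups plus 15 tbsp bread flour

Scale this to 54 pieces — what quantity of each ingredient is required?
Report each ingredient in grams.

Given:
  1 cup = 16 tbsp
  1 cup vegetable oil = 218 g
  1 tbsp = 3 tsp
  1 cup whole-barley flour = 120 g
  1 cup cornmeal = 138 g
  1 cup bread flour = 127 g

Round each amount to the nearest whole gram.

vegetable oil: 1717 g; cornmeal: 124 g; whole-barley flour: 45 g; bread flour: 1800 g

Scaling factor: 54/15 = 18/5 = 3.6.
vegetable oil: (2 cup + 3 tbsp = 2.1875 cup) × 18/5 × 218 g/cup ≈ 1717 g
cornmeal: 4 tbsp × 18/5 ÷ 16 tbsp/cup × 138 g/cup ≈ 124 g
whole-barley flour: (1 tbsp + 2 tsp = 5/3 tbsp) × 18/5 ÷ 16 tbsp/cup × 120 g/cup = 45 g
bread flour: (3 cup + 15 tbsp = 3.9375 cup) × 18/5 × 127 g/cup ≈ 1800 g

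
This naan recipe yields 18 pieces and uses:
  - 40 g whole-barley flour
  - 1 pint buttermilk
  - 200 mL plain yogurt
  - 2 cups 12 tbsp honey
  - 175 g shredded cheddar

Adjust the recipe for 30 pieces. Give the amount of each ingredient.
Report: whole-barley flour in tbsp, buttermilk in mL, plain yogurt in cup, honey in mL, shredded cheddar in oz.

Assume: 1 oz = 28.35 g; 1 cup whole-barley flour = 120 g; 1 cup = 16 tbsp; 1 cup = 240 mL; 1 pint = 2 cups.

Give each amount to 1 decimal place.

Scaling factor: 30/18 = 5/3.
whole-barley flour: 40 g × 5/3 ÷ 120 g/cup × 16 tbsp/cup ≈ 8.9 tbsp
buttermilk: 1 pint × 5/3 × 2 cup/pint × 240 mL/cup = 800.0 mL
plain yogurt: 200 mL × 5/3 ÷ 240 mL/cup ≈ 1.4 cup
honey: (2 cup + 12 tbsp = 2.75 cup) × 5/3 × 240 mL/cup = 1100.0 mL
shredded cheddar: 175 g × 5/3 ÷ 28.35 g/oz ≈ 10.3 oz

whole-barley flour: 8.9 tbsp; buttermilk: 800.0 mL; plain yogurt: 1.4 cup; honey: 1100.0 mL; shredded cheddar: 10.3 oz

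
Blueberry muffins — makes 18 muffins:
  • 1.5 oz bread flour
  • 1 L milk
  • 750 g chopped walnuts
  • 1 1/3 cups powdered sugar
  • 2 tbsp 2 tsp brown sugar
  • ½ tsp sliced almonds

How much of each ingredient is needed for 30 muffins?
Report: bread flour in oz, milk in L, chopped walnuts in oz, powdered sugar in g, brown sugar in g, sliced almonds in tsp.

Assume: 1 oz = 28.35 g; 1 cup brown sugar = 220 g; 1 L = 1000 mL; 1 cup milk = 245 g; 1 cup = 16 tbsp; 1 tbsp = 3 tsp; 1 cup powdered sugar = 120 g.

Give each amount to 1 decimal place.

bread flour: 2.5 oz; milk: 1.7 L; chopped walnuts: 44.1 oz; powdered sugar: 266.7 g; brown sugar: 61.1 g; sliced almonds: 0.8 tsp

Scaling factor: 30/18 = 5/3.
bread flour: 1.5 oz × 5/3 = 2.5 oz
milk: 1 L × 5/3 ≈ 1.7 L
chopped walnuts: 750 g × 5/3 ÷ 28.35 g/oz ≈ 44.1 oz
powdered sugar: 4/3 cup × 5/3 × 120 g/cup ≈ 266.7 g
brown sugar: (2 tbsp + 2 tsp = 8/3 tbsp) × 5/3 ÷ 16 tbsp/cup × 220 g/cup ≈ 61.1 g
sliced almonds: 0.5 tsp × 5/3 ≈ 0.8 tsp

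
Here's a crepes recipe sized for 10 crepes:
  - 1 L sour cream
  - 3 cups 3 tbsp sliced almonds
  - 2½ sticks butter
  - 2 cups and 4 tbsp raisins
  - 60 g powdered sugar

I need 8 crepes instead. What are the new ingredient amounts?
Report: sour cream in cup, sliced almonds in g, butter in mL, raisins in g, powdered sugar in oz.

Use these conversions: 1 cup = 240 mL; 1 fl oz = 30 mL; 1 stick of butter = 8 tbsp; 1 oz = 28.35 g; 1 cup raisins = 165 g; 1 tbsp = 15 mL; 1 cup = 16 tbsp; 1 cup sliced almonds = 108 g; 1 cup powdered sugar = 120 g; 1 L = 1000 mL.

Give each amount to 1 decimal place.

sour cream: 3.3 cup; sliced almonds: 275.4 g; butter: 240.0 mL; raisins: 297.0 g; powdered sugar: 1.7 oz

Scaling factor: 8/10 = 4/5 = 0.8.
sour cream: 1 L × 4/5 × 1000 mL/L ÷ 240 mL/cup ≈ 3.3 cup
sliced almonds: (3 cup + 3 tbsp = 3.1875 cup) × 4/5 × 108 g/cup = 275.4 g
butter: 2.5 stick × 4/5 × 8 tbsp/stick × 15 mL/tbsp = 240.0 mL
raisins: (2 cup + 4 tbsp = 2.25 cup) × 4/5 × 165 g/cup = 297.0 g
powdered sugar: 60 g × 4/5 ÷ 28.35 g/oz ≈ 1.7 oz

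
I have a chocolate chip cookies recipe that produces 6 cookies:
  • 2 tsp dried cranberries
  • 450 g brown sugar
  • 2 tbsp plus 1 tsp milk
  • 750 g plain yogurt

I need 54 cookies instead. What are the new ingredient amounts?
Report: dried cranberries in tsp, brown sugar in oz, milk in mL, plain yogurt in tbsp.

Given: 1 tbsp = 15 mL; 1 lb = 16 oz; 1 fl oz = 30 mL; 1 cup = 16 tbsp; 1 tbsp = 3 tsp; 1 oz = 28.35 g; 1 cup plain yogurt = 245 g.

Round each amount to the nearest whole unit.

Scaling factor: 54/6 = 9.
dried cranberries: 2 tsp × 9 = 18 tsp
brown sugar: 450 g × 9 ÷ 28.35 g/oz ≈ 143 oz
milk: (2 tbsp + 1 tsp = 7/3 tbsp) × 9 × 15 mL/tbsp = 315 mL
plain yogurt: 750 g × 9 ÷ 245 g/cup × 16 tbsp/cup ≈ 441 tbsp

dried cranberries: 18 tsp; brown sugar: 143 oz; milk: 315 mL; plain yogurt: 441 tbsp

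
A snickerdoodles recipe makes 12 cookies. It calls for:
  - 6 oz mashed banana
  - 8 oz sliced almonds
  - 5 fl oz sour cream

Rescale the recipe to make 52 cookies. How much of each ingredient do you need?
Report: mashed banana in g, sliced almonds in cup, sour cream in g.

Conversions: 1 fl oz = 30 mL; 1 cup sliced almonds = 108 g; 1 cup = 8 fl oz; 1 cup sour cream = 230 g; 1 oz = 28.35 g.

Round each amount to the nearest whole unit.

mashed banana: 737 g; sliced almonds: 9 cup; sour cream: 623 g

Scaling factor: 52/12 = 13/3.
mashed banana: 6 oz × 13/3 × 28.35 g/oz ≈ 737 g
sliced almonds: 8 oz × 13/3 × 28.35 g/oz ÷ 108 g/cup ≈ 9 cup
sour cream: 5 fl oz × 13/3 ÷ 8 fl oz/cup × 230 g/cup ≈ 623 g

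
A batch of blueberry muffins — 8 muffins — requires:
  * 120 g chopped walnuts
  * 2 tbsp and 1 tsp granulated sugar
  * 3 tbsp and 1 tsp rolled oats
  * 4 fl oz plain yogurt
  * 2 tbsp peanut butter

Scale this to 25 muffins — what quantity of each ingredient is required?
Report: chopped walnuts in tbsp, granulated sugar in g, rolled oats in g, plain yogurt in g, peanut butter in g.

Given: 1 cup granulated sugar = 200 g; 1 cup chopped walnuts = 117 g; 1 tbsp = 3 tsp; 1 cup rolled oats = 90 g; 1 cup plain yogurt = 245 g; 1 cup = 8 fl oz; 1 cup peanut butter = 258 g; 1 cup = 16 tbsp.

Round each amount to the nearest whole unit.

Scaling factor: 25/8 = 3.125.
chopped walnuts: 120 g × 25/8 ÷ 117 g/cup × 16 tbsp/cup ≈ 51 tbsp
granulated sugar: (2 tbsp + 1 tsp = 7/3 tbsp) × 25/8 ÷ 16 tbsp/cup × 200 g/cup ≈ 91 g
rolled oats: (3 tbsp + 1 tsp = 10/3 tbsp) × 25/8 ÷ 16 tbsp/cup × 90 g/cup ≈ 59 g
plain yogurt: 4 fl oz × 25/8 ÷ 8 fl oz/cup × 245 g/cup ≈ 383 g
peanut butter: 2 tbsp × 25/8 ÷ 16 tbsp/cup × 258 g/cup ≈ 101 g

chopped walnuts: 51 tbsp; granulated sugar: 91 g; rolled oats: 59 g; plain yogurt: 383 g; peanut butter: 101 g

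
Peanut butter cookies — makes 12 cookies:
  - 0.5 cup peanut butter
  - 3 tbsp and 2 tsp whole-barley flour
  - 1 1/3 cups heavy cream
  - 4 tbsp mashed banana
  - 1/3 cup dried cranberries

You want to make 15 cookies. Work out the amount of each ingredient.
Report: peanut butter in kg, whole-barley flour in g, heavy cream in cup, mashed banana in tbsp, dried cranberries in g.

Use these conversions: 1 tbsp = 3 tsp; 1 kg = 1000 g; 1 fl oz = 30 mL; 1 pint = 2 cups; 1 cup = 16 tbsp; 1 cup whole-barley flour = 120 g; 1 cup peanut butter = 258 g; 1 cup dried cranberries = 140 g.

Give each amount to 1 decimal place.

Scaling factor: 15/12 = 5/4 = 1.25.
peanut butter: 0.5 cup × 5/4 × 258 g/cup ÷ 1000 g/kg ≈ 0.2 kg
whole-barley flour: (3 tbsp + 2 tsp = 11/3 tbsp) × 5/4 ÷ 16 tbsp/cup × 120 g/cup ≈ 34.4 g
heavy cream: 4/3 cup × 5/4 ≈ 1.7 cup
mashed banana: 4 tbsp × 5/4 = 5.0 tbsp
dried cranberries: 1/3 cup × 5/4 × 140 g/cup ≈ 58.3 g

peanut butter: 0.2 kg; whole-barley flour: 34.4 g; heavy cream: 1.7 cup; mashed banana: 5.0 tbsp; dried cranberries: 58.3 g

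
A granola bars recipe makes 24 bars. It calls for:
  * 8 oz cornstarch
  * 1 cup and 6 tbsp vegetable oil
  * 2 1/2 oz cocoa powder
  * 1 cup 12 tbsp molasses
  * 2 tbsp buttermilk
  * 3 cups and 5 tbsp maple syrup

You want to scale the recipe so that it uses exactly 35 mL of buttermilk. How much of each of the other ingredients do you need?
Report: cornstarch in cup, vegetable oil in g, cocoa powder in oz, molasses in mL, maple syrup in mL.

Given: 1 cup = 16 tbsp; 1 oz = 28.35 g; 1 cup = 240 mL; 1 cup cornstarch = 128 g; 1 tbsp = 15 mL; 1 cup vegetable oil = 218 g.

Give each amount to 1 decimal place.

The original recipe has 30 mL of buttermilk, so the scaling factor is 35 ÷ 30 = 7/6.
cornstarch: 8 oz × 7/6 × 28.35 g/oz ÷ 128 g/cup ≈ 2.1 cup
vegetable oil: (1 cup + 6 tbsp = 1.375 cup) × 7/6 × 218 g/cup ≈ 349.7 g
cocoa powder: 2.5 oz × 7/6 ≈ 2.9 oz
molasses: (1 cup + 12 tbsp = 1.75 cup) × 7/6 × 240 mL/cup = 490.0 mL
maple syrup: (3 cup + 5 tbsp = 3.3125 cup) × 7/6 × 240 mL/cup = 927.5 mL

cornstarch: 2.1 cup; vegetable oil: 349.7 g; cocoa powder: 2.9 oz; molasses: 490.0 mL; maple syrup: 927.5 mL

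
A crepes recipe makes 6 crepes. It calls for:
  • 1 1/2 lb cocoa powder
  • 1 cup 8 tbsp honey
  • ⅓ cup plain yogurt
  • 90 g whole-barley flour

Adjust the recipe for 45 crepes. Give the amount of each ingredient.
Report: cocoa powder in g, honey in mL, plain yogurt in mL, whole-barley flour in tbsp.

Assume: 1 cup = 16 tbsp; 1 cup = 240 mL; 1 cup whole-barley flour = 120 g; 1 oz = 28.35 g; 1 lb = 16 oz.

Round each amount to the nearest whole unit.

Scaling factor: 45/6 = 15/2 = 7.5.
cocoa powder: 1.5 lb × 15/2 × 16 oz/lb × 28.35 g/oz = 5103 g
honey: (1 cup + 8 tbsp = 1.5 cup) × 15/2 × 240 mL/cup = 2700 mL
plain yogurt: 1/3 cup × 15/2 × 240 mL/cup = 600 mL
whole-barley flour: 90 g × 15/2 ÷ 120 g/cup × 16 tbsp/cup = 90 tbsp

cocoa powder: 5103 g; honey: 2700 mL; plain yogurt: 600 mL; whole-barley flour: 90 tbsp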